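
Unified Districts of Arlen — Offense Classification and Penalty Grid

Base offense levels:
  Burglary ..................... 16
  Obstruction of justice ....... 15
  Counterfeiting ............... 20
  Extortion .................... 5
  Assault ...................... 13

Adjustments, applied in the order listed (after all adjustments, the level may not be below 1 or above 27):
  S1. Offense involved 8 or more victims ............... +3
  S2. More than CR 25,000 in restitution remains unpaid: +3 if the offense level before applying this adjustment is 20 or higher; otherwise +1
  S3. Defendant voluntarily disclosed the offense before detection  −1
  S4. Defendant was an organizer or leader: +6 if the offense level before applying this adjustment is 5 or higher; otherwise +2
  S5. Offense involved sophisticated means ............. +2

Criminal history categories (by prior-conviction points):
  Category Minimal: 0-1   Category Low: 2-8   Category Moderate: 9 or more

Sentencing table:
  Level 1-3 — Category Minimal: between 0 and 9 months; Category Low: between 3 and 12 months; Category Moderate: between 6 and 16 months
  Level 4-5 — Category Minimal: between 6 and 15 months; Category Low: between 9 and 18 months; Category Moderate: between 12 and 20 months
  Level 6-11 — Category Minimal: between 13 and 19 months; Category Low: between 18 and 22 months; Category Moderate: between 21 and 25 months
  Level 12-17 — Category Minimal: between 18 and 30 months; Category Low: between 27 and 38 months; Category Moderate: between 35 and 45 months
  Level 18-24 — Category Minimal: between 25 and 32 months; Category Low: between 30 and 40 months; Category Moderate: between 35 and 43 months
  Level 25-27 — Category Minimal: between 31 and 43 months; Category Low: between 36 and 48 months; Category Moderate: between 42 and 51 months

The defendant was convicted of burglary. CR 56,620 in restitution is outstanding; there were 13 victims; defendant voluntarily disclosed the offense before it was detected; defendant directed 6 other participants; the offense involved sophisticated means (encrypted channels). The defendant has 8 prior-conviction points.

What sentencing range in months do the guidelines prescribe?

36-48 months

Base offense level for burglary: 16.
S1 applies: 16 + 3 = 19.
S2 applies (level before this adjustment is 19 < 20, so +1): 19 + 1 = 20.
S3 applies: 20 − 1 = 19.
S4 applies (level before this adjustment is 19 ≥ 5, so +6): 19 + 6 = 25.
S5 applies: 25 + 2 = 27.
Final offense level: 27.
Criminal history: 8 prior points → Category Low (2-8).
Level 27 falls in the 25-27 band.
Grid: Level 25-27 × Category Low = 36-48 months.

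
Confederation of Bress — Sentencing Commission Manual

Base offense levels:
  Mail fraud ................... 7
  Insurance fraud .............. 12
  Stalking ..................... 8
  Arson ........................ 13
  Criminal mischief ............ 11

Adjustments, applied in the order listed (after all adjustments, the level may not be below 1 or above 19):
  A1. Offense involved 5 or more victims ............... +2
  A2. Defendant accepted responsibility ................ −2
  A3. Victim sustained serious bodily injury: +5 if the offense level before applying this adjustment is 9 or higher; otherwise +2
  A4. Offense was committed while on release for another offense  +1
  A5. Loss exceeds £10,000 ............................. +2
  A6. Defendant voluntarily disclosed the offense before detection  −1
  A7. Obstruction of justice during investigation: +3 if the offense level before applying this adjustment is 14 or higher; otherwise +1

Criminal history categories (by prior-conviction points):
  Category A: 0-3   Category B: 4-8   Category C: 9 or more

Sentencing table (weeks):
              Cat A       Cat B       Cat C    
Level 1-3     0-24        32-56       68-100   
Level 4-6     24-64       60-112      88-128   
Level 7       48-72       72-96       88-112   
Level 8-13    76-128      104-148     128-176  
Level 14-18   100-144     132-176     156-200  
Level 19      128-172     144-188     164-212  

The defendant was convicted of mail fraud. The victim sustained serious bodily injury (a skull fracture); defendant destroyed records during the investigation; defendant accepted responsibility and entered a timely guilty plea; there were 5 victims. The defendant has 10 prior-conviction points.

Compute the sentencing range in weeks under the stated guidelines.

128-176 weeks

Base offense level for mail fraud: 7.
A1 applies: 7 + 2 = 9.
A2 applies: 9 − 2 = 7.
A3 applies (level before this adjustment is 7 < 9, so +2): 7 + 2 = 9.
A5 does not apply.
A6 does not apply.
A7 applies (level before this adjustment is 9 < 14, so +1): 9 + 1 = 10.
Final offense level: 10.
Criminal history: 10 prior points → Category C (9+).
Level 10 falls in the 8-13 band.
Grid: Level 8-13 × Category C = 128-176 weeks.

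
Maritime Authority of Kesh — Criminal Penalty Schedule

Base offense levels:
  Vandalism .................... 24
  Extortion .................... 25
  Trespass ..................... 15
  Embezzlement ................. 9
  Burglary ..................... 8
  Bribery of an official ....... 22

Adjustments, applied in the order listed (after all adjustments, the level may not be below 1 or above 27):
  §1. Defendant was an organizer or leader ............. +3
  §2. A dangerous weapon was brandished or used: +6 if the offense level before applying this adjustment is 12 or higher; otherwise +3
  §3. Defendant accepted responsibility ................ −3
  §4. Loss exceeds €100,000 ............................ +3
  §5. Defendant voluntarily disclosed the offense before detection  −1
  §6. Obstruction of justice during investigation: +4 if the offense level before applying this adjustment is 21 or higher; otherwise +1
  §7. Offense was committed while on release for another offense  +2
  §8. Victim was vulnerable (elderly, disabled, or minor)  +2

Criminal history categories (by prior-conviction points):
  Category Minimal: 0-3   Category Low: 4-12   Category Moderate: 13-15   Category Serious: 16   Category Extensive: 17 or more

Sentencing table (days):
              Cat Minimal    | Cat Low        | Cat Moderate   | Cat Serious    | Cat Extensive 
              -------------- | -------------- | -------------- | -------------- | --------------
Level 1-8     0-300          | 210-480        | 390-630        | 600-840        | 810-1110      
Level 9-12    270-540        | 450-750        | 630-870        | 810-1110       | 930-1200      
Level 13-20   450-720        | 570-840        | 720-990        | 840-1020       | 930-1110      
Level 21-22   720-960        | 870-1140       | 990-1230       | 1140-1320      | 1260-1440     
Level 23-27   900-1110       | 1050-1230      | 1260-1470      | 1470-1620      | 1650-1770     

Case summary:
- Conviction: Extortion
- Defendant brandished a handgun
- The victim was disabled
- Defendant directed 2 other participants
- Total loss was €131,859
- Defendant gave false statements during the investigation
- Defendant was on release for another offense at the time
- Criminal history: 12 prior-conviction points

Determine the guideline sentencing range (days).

1050-1230 days

Base offense level for extortion: 25.
§1 applies: 25 + 3 = 28.
§2 applies (level before this adjustment is 28 ≥ 12, so +6): 28 + 6 = 34.
§3 does not apply.
§4 applies: 34 + 3 = 37.
§6 applies (level before this adjustment is 37 ≥ 21, so +4): 37 + 4 = 41.
§7 applies: 41 + 2 = 43.
§8 applies: 43 + 2 = 45.
Level 45 exceeds the maximum of 27; capped at 27.
Final offense level: 27.
Criminal history: 12 prior points → Category Low (4-12).
Level 27 falls in the 23-27 band.
Grid: Level 23-27 × Category Low = 1050-1230 days.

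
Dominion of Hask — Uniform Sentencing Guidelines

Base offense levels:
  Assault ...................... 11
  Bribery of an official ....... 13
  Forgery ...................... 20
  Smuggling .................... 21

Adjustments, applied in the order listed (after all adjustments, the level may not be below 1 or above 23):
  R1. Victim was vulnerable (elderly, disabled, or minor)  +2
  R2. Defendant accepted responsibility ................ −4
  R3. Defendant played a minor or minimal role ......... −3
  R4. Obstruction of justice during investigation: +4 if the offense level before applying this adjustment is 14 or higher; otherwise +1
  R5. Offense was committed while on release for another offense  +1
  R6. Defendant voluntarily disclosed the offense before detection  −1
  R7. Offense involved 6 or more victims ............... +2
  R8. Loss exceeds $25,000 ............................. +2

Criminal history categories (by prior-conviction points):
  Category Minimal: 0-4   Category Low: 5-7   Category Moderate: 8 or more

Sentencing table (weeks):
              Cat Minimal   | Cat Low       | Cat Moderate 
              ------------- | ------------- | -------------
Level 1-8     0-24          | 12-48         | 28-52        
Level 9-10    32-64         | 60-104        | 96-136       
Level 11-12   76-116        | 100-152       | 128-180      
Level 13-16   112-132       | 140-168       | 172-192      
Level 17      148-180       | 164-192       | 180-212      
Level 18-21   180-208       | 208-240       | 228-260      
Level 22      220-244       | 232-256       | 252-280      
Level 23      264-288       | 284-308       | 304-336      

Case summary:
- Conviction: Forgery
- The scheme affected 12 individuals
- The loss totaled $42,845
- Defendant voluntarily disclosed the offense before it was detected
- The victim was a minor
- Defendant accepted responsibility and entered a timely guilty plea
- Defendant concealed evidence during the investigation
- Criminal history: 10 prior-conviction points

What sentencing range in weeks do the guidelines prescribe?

304-336 weeks

Base offense level for forgery: 20.
R1 applies: 20 + 2 = 22.
R2 applies: 22 − 4 = 18.
R3 does not apply.
R4 applies (level before this adjustment is 18 ≥ 14, so +4): 18 + 4 = 22.
R5 does not apply.
R6 applies: 22 − 1 = 21.
R7 applies: 21 + 2 = 23.
R8 applies: 23 + 2 = 25.
Level 25 exceeds the maximum of 23; capped at 23.
Final offense level: 23.
Criminal history: 10 prior points → Category Moderate (8+).
Level 23 falls in the 23 band.
Grid: Level 23 × Category Moderate = 304-336 weeks.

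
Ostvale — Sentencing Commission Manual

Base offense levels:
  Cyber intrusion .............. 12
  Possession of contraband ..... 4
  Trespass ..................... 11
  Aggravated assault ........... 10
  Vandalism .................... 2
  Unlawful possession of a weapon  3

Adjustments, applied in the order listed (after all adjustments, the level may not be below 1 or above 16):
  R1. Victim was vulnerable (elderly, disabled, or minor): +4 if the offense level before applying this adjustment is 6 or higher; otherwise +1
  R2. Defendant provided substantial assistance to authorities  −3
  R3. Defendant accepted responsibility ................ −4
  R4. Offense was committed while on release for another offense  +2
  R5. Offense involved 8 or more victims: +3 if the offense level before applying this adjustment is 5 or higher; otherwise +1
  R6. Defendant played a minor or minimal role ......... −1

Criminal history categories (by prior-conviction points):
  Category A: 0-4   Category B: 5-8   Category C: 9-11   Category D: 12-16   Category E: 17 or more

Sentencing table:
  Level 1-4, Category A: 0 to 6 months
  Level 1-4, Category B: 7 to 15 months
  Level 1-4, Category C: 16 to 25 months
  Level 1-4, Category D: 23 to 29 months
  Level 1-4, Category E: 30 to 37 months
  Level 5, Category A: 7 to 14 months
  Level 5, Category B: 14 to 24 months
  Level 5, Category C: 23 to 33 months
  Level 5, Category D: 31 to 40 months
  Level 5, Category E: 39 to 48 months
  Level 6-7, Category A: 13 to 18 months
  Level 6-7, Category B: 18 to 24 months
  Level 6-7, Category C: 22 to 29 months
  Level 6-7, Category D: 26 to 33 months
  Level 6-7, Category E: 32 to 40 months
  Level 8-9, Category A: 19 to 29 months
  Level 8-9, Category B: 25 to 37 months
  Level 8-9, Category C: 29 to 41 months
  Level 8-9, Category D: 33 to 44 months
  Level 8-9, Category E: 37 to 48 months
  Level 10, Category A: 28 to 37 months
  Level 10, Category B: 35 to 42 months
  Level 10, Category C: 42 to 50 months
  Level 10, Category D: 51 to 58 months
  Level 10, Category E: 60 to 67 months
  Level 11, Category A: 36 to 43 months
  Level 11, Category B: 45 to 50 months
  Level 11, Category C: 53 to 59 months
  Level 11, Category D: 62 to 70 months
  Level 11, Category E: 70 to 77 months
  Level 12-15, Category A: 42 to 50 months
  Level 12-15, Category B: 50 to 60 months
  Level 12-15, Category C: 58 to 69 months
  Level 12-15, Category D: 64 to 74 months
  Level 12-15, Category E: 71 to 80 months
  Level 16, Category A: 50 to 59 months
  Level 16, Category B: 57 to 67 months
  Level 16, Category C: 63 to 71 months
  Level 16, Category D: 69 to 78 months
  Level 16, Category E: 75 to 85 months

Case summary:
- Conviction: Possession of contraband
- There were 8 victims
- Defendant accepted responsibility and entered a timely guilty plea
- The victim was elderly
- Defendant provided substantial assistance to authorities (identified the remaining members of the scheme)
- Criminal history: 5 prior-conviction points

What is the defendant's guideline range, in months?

Base offense level for possession of contraband: 4.
R1 applies (level before this adjustment is 4 < 6, so +1): 4 + 1 = 5.
R2 applies: 5 − 3 = 2.
R3 applies: 2 − 4 = -2.
R4 does not apply.
R5 applies (level before this adjustment is -2 < 5, so +1): -2 + 1 = -1.
R6 does not apply.
Level -1 is below the minimum of 1; floored at 1.
Final offense level: 1.
Criminal history: 5 prior points → Category B (5-8).
Level 1 falls in the 1-4 band.
Grid: Level 1-4 × Category B = 7-15 months.

7-15 months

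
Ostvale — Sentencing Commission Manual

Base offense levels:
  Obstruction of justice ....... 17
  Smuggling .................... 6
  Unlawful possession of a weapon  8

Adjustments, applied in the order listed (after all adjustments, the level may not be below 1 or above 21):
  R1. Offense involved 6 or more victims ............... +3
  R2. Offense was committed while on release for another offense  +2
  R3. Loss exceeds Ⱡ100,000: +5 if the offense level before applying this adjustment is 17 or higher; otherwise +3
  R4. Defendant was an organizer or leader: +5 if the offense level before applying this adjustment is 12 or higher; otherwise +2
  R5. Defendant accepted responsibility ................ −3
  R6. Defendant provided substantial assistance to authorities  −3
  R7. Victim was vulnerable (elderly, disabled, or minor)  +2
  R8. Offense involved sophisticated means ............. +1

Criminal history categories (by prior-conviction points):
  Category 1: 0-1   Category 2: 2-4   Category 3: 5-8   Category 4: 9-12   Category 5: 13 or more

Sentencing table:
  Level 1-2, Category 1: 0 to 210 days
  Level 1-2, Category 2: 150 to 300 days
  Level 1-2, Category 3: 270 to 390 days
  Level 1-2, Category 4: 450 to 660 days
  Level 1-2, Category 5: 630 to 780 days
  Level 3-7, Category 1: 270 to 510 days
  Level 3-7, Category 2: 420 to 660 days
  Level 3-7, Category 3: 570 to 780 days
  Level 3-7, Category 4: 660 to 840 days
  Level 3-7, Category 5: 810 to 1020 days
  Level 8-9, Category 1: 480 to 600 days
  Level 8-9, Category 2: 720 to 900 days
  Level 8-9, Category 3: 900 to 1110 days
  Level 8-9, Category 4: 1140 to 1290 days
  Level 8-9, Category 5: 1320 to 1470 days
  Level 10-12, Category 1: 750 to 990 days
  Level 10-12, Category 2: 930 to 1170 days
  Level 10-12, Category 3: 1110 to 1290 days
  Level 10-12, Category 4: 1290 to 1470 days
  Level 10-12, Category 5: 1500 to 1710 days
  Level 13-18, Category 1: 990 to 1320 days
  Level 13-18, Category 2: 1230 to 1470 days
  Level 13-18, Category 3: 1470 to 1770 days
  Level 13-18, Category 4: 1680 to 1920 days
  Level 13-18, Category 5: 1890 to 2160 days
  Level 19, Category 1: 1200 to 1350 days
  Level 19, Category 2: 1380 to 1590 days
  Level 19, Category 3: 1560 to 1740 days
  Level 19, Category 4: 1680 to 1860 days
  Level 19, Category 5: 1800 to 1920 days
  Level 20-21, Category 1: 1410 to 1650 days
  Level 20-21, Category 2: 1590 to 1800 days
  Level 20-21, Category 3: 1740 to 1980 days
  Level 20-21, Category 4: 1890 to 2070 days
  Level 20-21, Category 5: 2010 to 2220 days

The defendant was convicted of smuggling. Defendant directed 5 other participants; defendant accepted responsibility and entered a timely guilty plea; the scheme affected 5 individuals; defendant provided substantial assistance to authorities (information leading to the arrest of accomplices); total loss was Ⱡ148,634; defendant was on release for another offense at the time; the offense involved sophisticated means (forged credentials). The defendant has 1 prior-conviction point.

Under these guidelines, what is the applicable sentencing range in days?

480-600 days

Base offense level for smuggling: 6.
R1 does not apply.
R2 applies: 6 + 2 = 8.
R3 applies (level before this adjustment is 8 < 17, so +3): 8 + 3 = 11.
R4 applies (level before this adjustment is 11 < 12, so +2): 11 + 2 = 13.
R5 applies: 13 − 3 = 10.
R6 applies: 10 − 3 = 7.
R8 applies: 7 + 1 = 8.
Final offense level: 8.
Criminal history: 1 prior point → Category 1 (0-1).
Level 8 falls in the 8-9 band.
Grid: Level 8-9 × Category 1 = 480-600 days.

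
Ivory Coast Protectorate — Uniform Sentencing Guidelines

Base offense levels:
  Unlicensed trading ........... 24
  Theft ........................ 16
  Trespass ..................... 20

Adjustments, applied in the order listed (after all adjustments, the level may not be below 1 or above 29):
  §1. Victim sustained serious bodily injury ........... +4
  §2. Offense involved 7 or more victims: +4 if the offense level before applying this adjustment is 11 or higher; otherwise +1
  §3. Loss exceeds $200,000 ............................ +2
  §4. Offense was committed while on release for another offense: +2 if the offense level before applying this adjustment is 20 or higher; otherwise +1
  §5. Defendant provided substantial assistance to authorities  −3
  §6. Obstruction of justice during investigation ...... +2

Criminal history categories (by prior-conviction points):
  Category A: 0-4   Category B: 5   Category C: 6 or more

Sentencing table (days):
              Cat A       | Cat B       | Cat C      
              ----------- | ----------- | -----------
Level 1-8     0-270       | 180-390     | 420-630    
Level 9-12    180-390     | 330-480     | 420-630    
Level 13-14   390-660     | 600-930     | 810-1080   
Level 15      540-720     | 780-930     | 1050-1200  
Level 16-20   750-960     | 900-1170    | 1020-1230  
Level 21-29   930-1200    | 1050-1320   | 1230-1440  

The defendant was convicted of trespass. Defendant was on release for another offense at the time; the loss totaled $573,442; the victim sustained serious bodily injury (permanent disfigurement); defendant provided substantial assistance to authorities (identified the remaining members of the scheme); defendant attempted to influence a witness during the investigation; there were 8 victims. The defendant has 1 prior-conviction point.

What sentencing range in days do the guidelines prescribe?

Base offense level for trespass: 20.
§1 applies: 20 + 4 = 24.
§2 applies (level before this adjustment is 24 ≥ 11, so +4): 24 + 4 = 28.
§3 applies: 28 + 2 = 30.
§4 applies (level before this adjustment is 30 ≥ 20, so +2): 30 + 2 = 32.
§5 applies: 32 − 3 = 29.
§6 applies: 29 + 2 = 31.
Level 31 exceeds the maximum of 29; capped at 29.
Final offense level: 29.
Criminal history: 1 prior point → Category A (0-4).
Level 29 falls in the 21-29 band.
Grid: Level 21-29 × Category A = 930-1200 days.

930-1200 days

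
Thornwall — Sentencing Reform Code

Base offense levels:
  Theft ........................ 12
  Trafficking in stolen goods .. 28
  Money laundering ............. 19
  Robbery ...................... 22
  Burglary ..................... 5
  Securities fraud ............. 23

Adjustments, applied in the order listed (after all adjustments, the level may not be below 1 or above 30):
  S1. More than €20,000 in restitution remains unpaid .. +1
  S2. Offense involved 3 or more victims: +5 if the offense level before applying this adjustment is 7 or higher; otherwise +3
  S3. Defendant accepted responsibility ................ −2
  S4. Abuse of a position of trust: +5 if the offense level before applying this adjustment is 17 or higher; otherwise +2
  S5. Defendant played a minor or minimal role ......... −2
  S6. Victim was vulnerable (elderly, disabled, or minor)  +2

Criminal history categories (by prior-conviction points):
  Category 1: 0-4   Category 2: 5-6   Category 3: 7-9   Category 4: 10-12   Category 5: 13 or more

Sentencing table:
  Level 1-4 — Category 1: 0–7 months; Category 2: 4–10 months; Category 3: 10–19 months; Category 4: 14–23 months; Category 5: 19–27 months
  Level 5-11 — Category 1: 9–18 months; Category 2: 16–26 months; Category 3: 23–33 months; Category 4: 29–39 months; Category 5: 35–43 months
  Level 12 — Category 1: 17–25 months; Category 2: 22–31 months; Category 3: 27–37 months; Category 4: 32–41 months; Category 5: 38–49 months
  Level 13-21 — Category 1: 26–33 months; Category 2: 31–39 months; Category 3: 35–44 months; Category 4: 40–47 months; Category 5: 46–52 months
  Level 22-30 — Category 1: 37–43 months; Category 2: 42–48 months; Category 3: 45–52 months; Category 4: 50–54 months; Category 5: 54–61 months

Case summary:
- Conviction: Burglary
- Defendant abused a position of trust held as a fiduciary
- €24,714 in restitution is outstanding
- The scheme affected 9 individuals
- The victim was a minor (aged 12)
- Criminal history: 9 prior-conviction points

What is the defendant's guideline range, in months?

35-44 months

Base offense level for burglary: 5.
S1 applies: 5 + 1 = 6.
S2 applies (level before this adjustment is 6 < 7, so +3): 6 + 3 = 9.
S3 does not apply.
S4 applies (level before this adjustment is 9 < 17, so +2): 9 + 2 = 11.
S6 applies: 11 + 2 = 13.
Final offense level: 13.
Criminal history: 9 prior points → Category 3 (7-9).
Level 13 falls in the 13-21 band.
Grid: Level 13-21 × Category 3 = 35-44 months.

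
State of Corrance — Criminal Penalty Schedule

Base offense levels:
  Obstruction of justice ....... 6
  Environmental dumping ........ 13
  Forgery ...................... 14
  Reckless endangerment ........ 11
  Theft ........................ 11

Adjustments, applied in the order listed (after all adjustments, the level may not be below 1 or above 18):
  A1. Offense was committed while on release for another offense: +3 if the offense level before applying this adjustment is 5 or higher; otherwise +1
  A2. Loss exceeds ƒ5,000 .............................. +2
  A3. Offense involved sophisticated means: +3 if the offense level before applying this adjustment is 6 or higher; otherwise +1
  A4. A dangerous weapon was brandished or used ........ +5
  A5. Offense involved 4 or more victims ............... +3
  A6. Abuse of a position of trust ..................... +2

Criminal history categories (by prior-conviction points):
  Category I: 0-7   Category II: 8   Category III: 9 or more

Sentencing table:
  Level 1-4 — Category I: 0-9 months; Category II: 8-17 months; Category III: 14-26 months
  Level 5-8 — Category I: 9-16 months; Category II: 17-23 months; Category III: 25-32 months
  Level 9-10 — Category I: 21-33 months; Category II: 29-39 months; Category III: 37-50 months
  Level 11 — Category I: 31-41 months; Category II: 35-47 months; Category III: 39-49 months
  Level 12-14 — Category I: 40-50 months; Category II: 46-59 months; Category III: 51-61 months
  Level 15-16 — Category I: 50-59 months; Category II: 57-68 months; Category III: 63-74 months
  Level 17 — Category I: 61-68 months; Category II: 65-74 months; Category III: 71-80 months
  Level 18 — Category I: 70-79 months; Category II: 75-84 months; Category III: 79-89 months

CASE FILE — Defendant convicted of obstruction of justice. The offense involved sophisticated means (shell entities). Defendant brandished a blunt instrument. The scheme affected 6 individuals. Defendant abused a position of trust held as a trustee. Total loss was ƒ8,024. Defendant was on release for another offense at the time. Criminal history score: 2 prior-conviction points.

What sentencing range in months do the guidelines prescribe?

70-79 months

Base offense level for obstruction of justice: 6.
A1 applies (level before this adjustment is 6 ≥ 5, so +3): 6 + 3 = 9.
A2 applies: 9 + 2 = 11.
A3 applies (level before this adjustment is 11 ≥ 6, so +3): 11 + 3 = 14.
A4 applies: 14 + 5 = 19.
A5 applies: 19 + 3 = 22.
A6 applies: 22 + 2 = 24.
Level 24 exceeds the maximum of 18; capped at 18.
Final offense level: 18.
Criminal history: 2 prior points → Category I (0-7).
Level 18 falls in the 18 band.
Grid: Level 18 × Category I = 70-79 months.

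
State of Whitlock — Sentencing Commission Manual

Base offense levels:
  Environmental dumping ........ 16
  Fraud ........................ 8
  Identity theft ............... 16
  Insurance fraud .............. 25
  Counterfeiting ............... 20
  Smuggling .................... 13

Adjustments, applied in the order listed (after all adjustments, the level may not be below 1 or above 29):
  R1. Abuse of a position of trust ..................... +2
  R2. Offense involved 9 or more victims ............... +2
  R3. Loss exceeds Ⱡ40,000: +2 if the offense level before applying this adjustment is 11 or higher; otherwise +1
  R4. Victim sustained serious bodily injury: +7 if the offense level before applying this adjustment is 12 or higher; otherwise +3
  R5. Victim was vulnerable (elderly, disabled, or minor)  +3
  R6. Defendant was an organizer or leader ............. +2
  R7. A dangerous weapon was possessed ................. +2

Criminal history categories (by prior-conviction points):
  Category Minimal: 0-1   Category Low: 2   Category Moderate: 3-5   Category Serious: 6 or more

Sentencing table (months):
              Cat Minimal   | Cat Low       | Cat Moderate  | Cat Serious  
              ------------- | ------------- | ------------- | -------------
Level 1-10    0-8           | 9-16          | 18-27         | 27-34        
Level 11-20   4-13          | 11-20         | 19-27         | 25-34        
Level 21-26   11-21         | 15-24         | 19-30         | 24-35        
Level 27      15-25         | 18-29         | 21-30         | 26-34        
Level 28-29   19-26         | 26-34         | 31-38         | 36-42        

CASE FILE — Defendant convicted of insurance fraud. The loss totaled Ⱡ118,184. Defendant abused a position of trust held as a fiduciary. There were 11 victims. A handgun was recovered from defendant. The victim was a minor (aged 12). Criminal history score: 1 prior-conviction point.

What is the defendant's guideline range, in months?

Base offense level for insurance fraud: 25.
R1 applies: 25 + 2 = 27.
R2 applies: 27 + 2 = 29.
R3 applies (level before this adjustment is 29 ≥ 11, so +2): 29 + 2 = 31.
R4 does not apply.
R5 applies: 31 + 3 = 34.
R6 does not apply.
R7 applies: 34 + 2 = 36.
Level 36 exceeds the maximum of 29; capped at 29.
Final offense level: 29.
Criminal history: 1 prior point → Category Minimal (0-1).
Level 29 falls in the 28-29 band.
Grid: Level 28-29 × Category Minimal = 19-26 months.

19-26 months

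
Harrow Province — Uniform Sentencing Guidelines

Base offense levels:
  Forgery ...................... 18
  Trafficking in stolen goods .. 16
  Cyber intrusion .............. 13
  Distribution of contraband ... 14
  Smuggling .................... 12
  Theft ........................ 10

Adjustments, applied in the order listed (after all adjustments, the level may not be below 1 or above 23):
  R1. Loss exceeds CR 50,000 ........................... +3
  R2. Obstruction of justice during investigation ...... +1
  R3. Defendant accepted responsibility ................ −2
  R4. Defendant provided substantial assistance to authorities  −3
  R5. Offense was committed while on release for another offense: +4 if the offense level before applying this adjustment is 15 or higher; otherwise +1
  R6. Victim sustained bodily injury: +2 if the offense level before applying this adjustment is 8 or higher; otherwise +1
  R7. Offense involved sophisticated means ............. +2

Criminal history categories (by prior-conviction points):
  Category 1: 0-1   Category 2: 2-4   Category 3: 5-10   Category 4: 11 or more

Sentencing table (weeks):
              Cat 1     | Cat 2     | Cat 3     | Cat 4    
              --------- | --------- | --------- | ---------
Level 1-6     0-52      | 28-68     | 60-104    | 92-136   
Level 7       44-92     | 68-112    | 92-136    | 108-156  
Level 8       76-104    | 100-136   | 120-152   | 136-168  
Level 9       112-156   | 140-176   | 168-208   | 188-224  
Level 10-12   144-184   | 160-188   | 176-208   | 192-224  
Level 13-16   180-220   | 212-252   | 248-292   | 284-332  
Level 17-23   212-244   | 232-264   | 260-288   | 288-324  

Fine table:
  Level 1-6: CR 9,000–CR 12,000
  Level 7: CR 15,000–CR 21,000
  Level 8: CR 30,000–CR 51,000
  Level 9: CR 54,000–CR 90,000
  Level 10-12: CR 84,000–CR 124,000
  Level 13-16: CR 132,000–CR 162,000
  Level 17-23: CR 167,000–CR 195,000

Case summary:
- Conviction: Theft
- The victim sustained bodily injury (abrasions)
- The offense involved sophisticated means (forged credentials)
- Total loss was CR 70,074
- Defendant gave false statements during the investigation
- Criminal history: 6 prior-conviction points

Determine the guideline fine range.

Base offense level for theft: 10.
R1 applies: 10 + 3 = 13.
R2 applies: 13 + 1 = 14.
R3 does not apply.
R6 applies (level before this adjustment is 14 ≥ 8, so +2): 14 + 2 = 16.
R7 applies: 16 + 2 = 18.
Final offense level: 18.
Level 18 falls in the 17-23 band.
Fine table: Level 17-23 → CR 167,000–CR 195,000.

CR 167,000–CR 195,000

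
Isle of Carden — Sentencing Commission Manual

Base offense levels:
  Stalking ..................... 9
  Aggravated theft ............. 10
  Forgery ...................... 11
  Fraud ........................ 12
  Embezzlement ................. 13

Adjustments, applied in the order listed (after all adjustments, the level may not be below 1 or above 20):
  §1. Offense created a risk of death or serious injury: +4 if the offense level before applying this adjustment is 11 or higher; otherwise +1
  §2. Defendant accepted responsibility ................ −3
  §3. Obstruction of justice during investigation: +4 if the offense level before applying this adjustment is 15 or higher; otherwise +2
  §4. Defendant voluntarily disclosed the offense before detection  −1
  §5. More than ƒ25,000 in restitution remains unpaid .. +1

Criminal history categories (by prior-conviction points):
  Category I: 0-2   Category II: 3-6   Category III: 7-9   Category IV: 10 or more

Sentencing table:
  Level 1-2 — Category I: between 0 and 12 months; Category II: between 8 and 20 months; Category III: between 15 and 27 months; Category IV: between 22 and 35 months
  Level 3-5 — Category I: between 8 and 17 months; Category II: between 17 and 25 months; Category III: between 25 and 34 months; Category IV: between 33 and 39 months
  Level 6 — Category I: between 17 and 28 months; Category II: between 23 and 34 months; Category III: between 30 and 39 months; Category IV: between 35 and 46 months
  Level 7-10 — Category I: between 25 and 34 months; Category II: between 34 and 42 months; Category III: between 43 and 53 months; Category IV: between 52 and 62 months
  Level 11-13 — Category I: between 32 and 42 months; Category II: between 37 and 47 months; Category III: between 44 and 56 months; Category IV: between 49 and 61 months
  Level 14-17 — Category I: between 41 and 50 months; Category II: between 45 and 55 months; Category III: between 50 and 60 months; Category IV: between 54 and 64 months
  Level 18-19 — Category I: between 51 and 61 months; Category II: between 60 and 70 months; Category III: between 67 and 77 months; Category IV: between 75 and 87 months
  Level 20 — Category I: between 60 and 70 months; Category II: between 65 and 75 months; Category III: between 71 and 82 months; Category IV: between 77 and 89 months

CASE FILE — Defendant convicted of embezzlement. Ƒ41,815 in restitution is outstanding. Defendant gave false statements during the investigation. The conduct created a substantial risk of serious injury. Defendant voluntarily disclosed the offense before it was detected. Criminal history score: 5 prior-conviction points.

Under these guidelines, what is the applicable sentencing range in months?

Base offense level for embezzlement: 13.
§1 applies (level before this adjustment is 13 ≥ 11, so +4): 13 + 4 = 17.
§3 applies (level before this adjustment is 17 ≥ 15, so +4): 17 + 4 = 21.
§4 applies: 21 − 1 = 20.
§5 applies: 20 + 1 = 21.
Level 21 exceeds the maximum of 20; capped at 20.
Final offense level: 20.
Criminal history: 5 prior points → Category II (3-6).
Level 20 falls in the 20 band.
Grid: Level 20 × Category II = 65-75 months.

65-75 months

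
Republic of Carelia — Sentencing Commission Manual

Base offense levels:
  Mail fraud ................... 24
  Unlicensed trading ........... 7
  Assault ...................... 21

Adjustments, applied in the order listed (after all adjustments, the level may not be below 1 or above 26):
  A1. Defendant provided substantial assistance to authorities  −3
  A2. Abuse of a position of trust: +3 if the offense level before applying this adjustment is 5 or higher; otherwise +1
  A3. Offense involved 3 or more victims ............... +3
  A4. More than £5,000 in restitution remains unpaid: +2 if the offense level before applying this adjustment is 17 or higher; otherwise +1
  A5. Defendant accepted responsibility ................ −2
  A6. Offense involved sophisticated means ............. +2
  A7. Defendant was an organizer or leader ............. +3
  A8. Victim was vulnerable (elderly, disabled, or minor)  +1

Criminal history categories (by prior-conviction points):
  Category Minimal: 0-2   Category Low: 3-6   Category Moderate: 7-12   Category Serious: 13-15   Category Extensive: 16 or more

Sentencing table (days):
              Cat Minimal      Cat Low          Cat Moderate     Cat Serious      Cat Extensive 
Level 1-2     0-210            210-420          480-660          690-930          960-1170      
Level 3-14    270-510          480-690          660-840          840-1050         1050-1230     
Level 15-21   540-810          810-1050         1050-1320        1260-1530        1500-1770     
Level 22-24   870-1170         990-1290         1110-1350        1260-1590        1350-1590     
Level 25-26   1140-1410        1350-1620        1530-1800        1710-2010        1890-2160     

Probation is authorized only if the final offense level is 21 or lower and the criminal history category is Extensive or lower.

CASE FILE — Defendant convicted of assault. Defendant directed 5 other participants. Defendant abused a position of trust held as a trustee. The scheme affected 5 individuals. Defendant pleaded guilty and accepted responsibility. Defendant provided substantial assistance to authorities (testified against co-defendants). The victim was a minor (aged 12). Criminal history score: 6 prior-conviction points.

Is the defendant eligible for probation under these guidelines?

No

Base offense level for assault: 21.
A1 applies: 21 − 3 = 18.
A2 applies (level before this adjustment is 18 ≥ 5, so +3): 18 + 3 = 21.
A3 applies: 21 + 3 = 24.
A4 does not apply.
A5 applies: 24 − 2 = 22.
A7 applies: 22 + 3 = 25.
A8 applies: 25 + 1 = 26.
Final offense level: 26.
Criminal history: 6 prior points → Category Low (3-6).
Level 26 falls in the 25-26 band.
Grid: Level 25-26 × Category Low = 1350-1620 days.
Probation check: level 26 > 21 and category Low ≤ Extensive → not eligible.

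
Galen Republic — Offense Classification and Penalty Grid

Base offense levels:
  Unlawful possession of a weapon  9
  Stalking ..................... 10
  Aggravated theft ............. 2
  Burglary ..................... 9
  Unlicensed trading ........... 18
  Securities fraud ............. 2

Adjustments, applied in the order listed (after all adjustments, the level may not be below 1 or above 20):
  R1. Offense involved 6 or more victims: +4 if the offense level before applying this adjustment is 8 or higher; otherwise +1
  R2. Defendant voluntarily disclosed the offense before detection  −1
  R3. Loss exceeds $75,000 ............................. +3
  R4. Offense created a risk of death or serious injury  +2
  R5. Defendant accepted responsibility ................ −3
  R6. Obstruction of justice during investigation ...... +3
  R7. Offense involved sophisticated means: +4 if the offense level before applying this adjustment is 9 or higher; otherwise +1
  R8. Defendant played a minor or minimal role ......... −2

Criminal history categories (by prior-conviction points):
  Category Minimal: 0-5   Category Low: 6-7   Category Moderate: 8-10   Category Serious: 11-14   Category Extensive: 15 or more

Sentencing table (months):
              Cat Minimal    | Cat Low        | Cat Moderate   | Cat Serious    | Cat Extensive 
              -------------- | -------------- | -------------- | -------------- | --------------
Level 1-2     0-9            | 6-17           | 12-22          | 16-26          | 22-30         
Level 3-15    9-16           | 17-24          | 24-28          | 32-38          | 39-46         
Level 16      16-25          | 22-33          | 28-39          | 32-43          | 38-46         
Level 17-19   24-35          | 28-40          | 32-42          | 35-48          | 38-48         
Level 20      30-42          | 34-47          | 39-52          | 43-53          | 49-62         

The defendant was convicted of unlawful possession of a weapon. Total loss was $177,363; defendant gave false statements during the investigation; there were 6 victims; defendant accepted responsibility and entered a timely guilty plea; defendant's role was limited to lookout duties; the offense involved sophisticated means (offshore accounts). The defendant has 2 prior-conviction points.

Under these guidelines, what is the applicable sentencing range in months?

24-35 months

Base offense level for unlawful possession of a weapon: 9.
R1 applies (level before this adjustment is 9 ≥ 8, so +4): 9 + 4 = 13.
R2 does not apply.
R3 applies: 13 + 3 = 16.
R5 applies: 16 − 3 = 13.
R6 applies: 13 + 3 = 16.
R7 applies (level before this adjustment is 16 ≥ 9, so +4): 16 + 4 = 20.
R8 applies: 20 − 2 = 18.
Final offense level: 18.
Criminal history: 2 prior points → Category Minimal (0-5).
Level 18 falls in the 17-19 band.
Grid: Level 17-19 × Category Minimal = 24-35 months.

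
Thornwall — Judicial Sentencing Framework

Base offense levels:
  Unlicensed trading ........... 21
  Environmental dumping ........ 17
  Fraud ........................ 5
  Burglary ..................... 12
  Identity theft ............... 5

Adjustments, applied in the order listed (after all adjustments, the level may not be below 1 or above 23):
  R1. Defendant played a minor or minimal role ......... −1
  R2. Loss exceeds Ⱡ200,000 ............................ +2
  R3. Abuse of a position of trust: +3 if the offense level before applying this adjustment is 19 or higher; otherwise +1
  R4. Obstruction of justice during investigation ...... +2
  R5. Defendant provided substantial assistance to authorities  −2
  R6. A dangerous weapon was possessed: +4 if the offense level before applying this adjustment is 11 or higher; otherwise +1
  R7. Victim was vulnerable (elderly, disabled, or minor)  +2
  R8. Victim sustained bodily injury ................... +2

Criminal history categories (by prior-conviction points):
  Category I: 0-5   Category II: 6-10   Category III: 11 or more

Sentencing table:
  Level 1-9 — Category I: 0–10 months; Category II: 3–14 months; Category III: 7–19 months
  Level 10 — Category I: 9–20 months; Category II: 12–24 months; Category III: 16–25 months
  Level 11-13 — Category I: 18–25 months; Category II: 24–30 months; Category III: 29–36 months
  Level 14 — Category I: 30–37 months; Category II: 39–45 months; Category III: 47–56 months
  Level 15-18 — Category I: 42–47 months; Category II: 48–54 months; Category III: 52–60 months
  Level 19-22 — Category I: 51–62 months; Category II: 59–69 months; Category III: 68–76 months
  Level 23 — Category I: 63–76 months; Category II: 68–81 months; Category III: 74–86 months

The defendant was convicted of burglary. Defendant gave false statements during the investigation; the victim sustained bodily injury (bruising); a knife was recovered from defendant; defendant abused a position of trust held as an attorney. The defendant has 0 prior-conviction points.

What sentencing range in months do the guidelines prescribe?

Base offense level for burglary: 12.
R1 does not apply.
R2 does not apply.
R3 applies (level before this adjustment is 12 < 19, so +1): 12 + 1 = 13.
R4 applies: 13 + 2 = 15.
R5 does not apply.
R6 applies (level before this adjustment is 15 ≥ 11, so +4): 15 + 4 = 19.
R8 applies: 19 + 2 = 21.
Final offense level: 21.
Criminal history: 0 prior points → Category I (0-5).
Level 21 falls in the 19-22 band.
Grid: Level 19-22 × Category I = 51-62 months.

51-62 months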